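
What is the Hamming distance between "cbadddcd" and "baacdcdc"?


Comparing "cbadddcd" and "baacdcdc" position by position:
  Position 0: 'c' vs 'b' => differ
  Position 1: 'b' vs 'a' => differ
  Position 2: 'a' vs 'a' => same
  Position 3: 'd' vs 'c' => differ
  Position 4: 'd' vs 'd' => same
  Position 5: 'd' vs 'c' => differ
  Position 6: 'c' vs 'd' => differ
  Position 7: 'd' vs 'c' => differ
Total differences (Hamming distance): 6

6


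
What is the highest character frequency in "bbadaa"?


Input: bbadaa
Character counts:
  'a': 3
  'b': 2
  'd': 1
Maximum frequency: 3

3


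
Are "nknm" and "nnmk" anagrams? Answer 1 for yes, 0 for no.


Strings: "nknm", "nnmk"
Sorted first:  kmnn
Sorted second: kmnn
Sorted forms match => anagrams

1


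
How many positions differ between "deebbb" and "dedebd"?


Comparing "deebbb" and "dedebd" position by position:
  Position 0: 'd' vs 'd' => same
  Position 1: 'e' vs 'e' => same
  Position 2: 'e' vs 'd' => DIFFER
  Position 3: 'b' vs 'e' => DIFFER
  Position 4: 'b' vs 'b' => same
  Position 5: 'b' vs 'd' => DIFFER
Positions that differ: 3

3


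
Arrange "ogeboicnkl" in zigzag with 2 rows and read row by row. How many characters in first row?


Zigzag "ogeboicnkl" into 2 rows:
Placing characters:
  'o' => row 0
  'g' => row 1
  'e' => row 0
  'b' => row 1
  'o' => row 0
  'i' => row 1
  'c' => row 0
  'n' => row 1
  'k' => row 0
  'l' => row 1
Rows:
  Row 0: "oeock"
  Row 1: "gbinl"
First row length: 5

5


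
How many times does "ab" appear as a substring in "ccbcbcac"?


Searching for "ab" in "ccbcbcac"
Scanning each position:
  Position 0: "cc" => no
  Position 1: "cb" => no
  Position 2: "bc" => no
  Position 3: "cb" => no
  Position 4: "bc" => no
  Position 5: "ca" => no
  Position 6: "ac" => no
Total occurrences: 0

0


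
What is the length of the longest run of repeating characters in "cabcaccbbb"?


Input: "cabcaccbbb"
Scanning for longest run:
  Position 1 ('a'): new char, reset run to 1
  Position 2 ('b'): new char, reset run to 1
  Position 3 ('c'): new char, reset run to 1
  Position 4 ('a'): new char, reset run to 1
  Position 5 ('c'): new char, reset run to 1
  Position 6 ('c'): continues run of 'c', length=2
  Position 7 ('b'): new char, reset run to 1
  Position 8 ('b'): continues run of 'b', length=2
  Position 9 ('b'): continues run of 'b', length=3
Longest run: 'b' with length 3

3


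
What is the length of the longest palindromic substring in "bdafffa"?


Input: "bdafffa"
Checking substrings for palindromes:
  [2:7] "afffa" (len 5) => palindrome
  [3:6] "fff" (len 3) => palindrome
  [3:5] "ff" (len 2) => palindrome
  [4:6] "ff" (len 2) => palindrome
Longest palindromic substring: "afffa" with length 5

5


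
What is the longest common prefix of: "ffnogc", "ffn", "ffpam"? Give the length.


Words: ffnogc, ffn, ffpam
  Position 0: all 'f' => match
  Position 1: all 'f' => match
  Position 2: ('n', 'n', 'p') => mismatch, stop
LCP = "ff" (length 2)

2


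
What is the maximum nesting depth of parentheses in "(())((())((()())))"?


Input: "(())((())((()())))"
Tracking depth:
  Position 0 '(': depth becomes 1
  Position 1 '(': depth becomes 2
  Position 2 ')': depth becomes 1
  Position 3 ')': depth becomes 0
  Position 4 '(': depth becomes 1
  Position 5 '(': depth becomes 2
  Position 6 '(': depth becomes 3
  Position 7 ')': depth becomes 2
  Position 8 ')': depth becomes 1
  Position 9 '(': depth becomes 2
  Position 10 '(': depth becomes 3
  Position 11 '(': depth becomes 4
  Position 12 ')': depth becomes 3
  Position 13 '(': depth becomes 4
  Position 14 ')': depth becomes 3
  Position 15 ')': depth becomes 2
  Position 16 ')': depth becomes 1
  Position 17 ')': depth becomes 0
Maximum depth reached: 4

4


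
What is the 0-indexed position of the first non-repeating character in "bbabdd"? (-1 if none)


Input: bbabdd
Character frequencies:
  'a': 1
  'b': 3
  'd': 2
Scanning left to right for freq == 1:
  Position 0 ('b'): freq=3, skip
  Position 1 ('b'): freq=3, skip
  Position 2 ('a'): unique! => answer = 2

2


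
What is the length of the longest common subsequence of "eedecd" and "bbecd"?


LCS of "eedecd" and "bbecd"
DP table:
           b    b    e    c    d
      0    0    0    0    0    0
  e   0    0    0    1    1    1
  e   0    0    0    1    1    1
  d   0    0    0    1    1    2
  e   0    0    0    1    1    2
  c   0    0    0    1    2    2
  d   0    0    0    1    2    3
LCS length = dp[6][5] = 3

3


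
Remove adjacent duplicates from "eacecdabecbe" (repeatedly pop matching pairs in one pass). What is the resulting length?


Input: eacecdabecbe
Stack-based adjacent duplicate removal:
  Read 'e': push. Stack: e
  Read 'a': push. Stack: ea
  Read 'c': push. Stack: eac
  Read 'e': push. Stack: eace
  Read 'c': push. Stack: eacec
  Read 'd': push. Stack: eacecd
  Read 'a': push. Stack: eacecda
  Read 'b': push. Stack: eacecdab
  Read 'e': push. Stack: eacecdabe
  Read 'c': push. Stack: eacecdabec
  Read 'b': push. Stack: eacecdabecb
  Read 'e': push. Stack: eacecdabecbe
Final stack: "eacecdabecbe" (length 12)

12


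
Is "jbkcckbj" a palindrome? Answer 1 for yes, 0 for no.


Input: jbkcckbj
Reversed: jbkcckbj
  Compare pos 0 ('j') with pos 7 ('j'): match
  Compare pos 1 ('b') with pos 6 ('b'): match
  Compare pos 2 ('k') with pos 5 ('k'): match
  Compare pos 3 ('c') with pos 4 ('c'): match
Result: palindrome

1


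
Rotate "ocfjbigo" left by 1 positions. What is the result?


Input: "ocfjbigo", rotate left by 1
First 1 characters: "o"
Remaining characters: "cfjbigo"
Concatenate remaining + first: "cfjbigo" + "o" = "cfjbigoo"

cfjbigoo


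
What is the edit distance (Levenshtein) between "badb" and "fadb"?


Computing edit distance: "badb" -> "fadb"
DP table:
           f    a    d    b
      0    1    2    3    4
  b   1    1    2    3    3
  a   2    2    1    2    3
  d   3    3    2    1    2
  b   4    4    3    2    1
Edit distance = dp[4][4] = 1

1


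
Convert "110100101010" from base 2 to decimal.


Input: "110100101010" in base 2
Positional expansion:
  Digit '1' (value 1) x 2^11 = 2048
  Digit '1' (value 1) x 2^10 = 1024
  Digit '0' (value 0) x 2^9 = 0
  Digit '1' (value 1) x 2^8 = 256
  Digit '0' (value 0) x 2^7 = 0
  Digit '0' (value 0) x 2^6 = 0
  Digit '1' (value 1) x 2^5 = 32
  Digit '0' (value 0) x 2^4 = 0
  Digit '1' (value 1) x 2^3 = 8
  Digit '0' (value 0) x 2^2 = 0
  Digit '1' (value 1) x 2^1 = 2
  Digit '0' (value 0) x 2^0 = 0
Sum = 3370

3370


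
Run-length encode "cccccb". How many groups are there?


Input: cccccb
Scanning for consecutive runs:
  Group 1: 'c' x 5 (positions 0-4)
  Group 2: 'b' x 1 (positions 5-5)
Total groups: 2

2


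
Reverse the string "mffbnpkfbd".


Input: mffbnpkfbd
Reading characters right to left:
  Position 9: 'd'
  Position 8: 'b'
  Position 7: 'f'
  Position 6: 'k'
  Position 5: 'p'
  Position 4: 'n'
  Position 3: 'b'
  Position 2: 'f'
  Position 1: 'f'
  Position 0: 'm'
Reversed: dbfkpnbffm

dbfkpnbffm


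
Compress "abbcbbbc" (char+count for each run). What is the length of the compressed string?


Input: abbcbbbc
Runs:
  'a' x 1 => "a1"
  'b' x 2 => "b2"
  'c' x 1 => "c1"
  'b' x 3 => "b3"
  'c' x 1 => "c1"
Compressed: "a1b2c1b3c1"
Compressed length: 10

10


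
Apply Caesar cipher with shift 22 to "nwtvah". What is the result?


Caesar cipher: shift "nwtvah" by 22
  'n' (pos 13) + 22 = pos 9 = 'j'
  'w' (pos 22) + 22 = pos 18 = 's'
  't' (pos 19) + 22 = pos 15 = 'p'
  'v' (pos 21) + 22 = pos 17 = 'r'
  'a' (pos 0) + 22 = pos 22 = 'w'
  'h' (pos 7) + 22 = pos 3 = 'd'
Result: jsprwd

jsprwd


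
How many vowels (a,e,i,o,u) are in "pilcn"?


Input: pilcn
Checking each character:
  'p' at position 0: consonant
  'i' at position 1: vowel (running total: 1)
  'l' at position 2: consonant
  'c' at position 3: consonant
  'n' at position 4: consonant
Total vowels: 1

1


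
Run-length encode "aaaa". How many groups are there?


Input: aaaa
Scanning for consecutive runs:
  Group 1: 'a' x 4 (positions 0-3)
Total groups: 1

1


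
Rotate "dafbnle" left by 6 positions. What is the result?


Input: "dafbnle", rotate left by 6
First 6 characters: "dafbnl"
Remaining characters: "e"
Concatenate remaining + first: "e" + "dafbnl" = "edafbnl"

edafbnl


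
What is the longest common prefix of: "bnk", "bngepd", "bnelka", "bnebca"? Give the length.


Words: bnk, bngepd, bnelka, bnebca
  Position 0: all 'b' => match
  Position 1: all 'n' => match
  Position 2: ('k', 'g', 'e', 'e') => mismatch, stop
LCP = "bn" (length 2)

2


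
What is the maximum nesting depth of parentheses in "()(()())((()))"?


Input: "()(()())((()))"
Tracking depth:
  Position 0 '(': depth becomes 1
  Position 1 ')': depth becomes 0
  Position 2 '(': depth becomes 1
  Position 3 '(': depth becomes 2
  Position 4 ')': depth becomes 1
  Position 5 '(': depth becomes 2
  Position 6 ')': depth becomes 1
  Position 7 ')': depth becomes 0
  Position 8 '(': depth becomes 1
  Position 9 '(': depth becomes 2
  Position 10 '(': depth becomes 3
  Position 11 ')': depth becomes 2
  Position 12 ')': depth becomes 1
  Position 13 ')': depth becomes 0
Maximum depth reached: 3

3


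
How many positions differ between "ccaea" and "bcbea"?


Comparing "ccaea" and "bcbea" position by position:
  Position 0: 'c' vs 'b' => DIFFER
  Position 1: 'c' vs 'c' => same
  Position 2: 'a' vs 'b' => DIFFER
  Position 3: 'e' vs 'e' => same
  Position 4: 'a' vs 'a' => same
Positions that differ: 2

2


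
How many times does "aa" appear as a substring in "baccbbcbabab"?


Searching for "aa" in "baccbbcbabab"
Scanning each position:
  Position 0: "ba" => no
  Position 1: "ac" => no
  Position 2: "cc" => no
  Position 3: "cb" => no
  Position 4: "bb" => no
  Position 5: "bc" => no
  Position 6: "cb" => no
  Position 7: "ba" => no
  Position 8: "ab" => no
  Position 9: "ba" => no
  Position 10: "ab" => no
Total occurrences: 0

0


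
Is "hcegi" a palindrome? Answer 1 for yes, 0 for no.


Input: hcegi
Reversed: igech
  Compare pos 0 ('h') with pos 4 ('i'): MISMATCH
  Compare pos 1 ('c') with pos 3 ('g'): MISMATCH
Result: not a palindrome

0


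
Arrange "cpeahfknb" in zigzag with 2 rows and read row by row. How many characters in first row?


Zigzag "cpeahfknb" into 2 rows:
Placing characters:
  'c' => row 0
  'p' => row 1
  'e' => row 0
  'a' => row 1
  'h' => row 0
  'f' => row 1
  'k' => row 0
  'n' => row 1
  'b' => row 0
Rows:
  Row 0: "cehkb"
  Row 1: "pafn"
First row length: 5

5


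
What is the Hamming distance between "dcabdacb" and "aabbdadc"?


Comparing "dcabdacb" and "aabbdadc" position by position:
  Position 0: 'd' vs 'a' => differ
  Position 1: 'c' vs 'a' => differ
  Position 2: 'a' vs 'b' => differ
  Position 3: 'b' vs 'b' => same
  Position 4: 'd' vs 'd' => same
  Position 5: 'a' vs 'a' => same
  Position 6: 'c' vs 'd' => differ
  Position 7: 'b' vs 'c' => differ
Total differences (Hamming distance): 5

5


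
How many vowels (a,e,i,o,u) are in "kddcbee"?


Input: kddcbee
Checking each character:
  'k' at position 0: consonant
  'd' at position 1: consonant
  'd' at position 2: consonant
  'c' at position 3: consonant
  'b' at position 4: consonant
  'e' at position 5: vowel (running total: 1)
  'e' at position 6: vowel (running total: 2)
Total vowels: 2

2


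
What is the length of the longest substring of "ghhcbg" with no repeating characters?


Input: "ghhcbg"
Sliding window (track last position of each char):
  Position 0 ('g'): window [0,0] length 1 -- new best
  Position 1 ('h'): window [0,1] length 2 -- new best
  Position 2 ('h'): repeat (last at 1), move window start to 2
  Position 2 ('h'): window [2,2] length 1
  Position 3 ('c'): window [2,3] length 2
  Position 4 ('b'): window [2,4] length 3 -- new best
  Position 5 ('g'): window [2,5] length 4 -- new best
Longest substring with no repeats: "hcbg" with length 4

4


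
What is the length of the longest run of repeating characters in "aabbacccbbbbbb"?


Input: "aabbacccbbbbbb"
Scanning for longest run:
  Position 1 ('a'): continues run of 'a', length=2
  Position 2 ('b'): new char, reset run to 1
  Position 3 ('b'): continues run of 'b', length=2
  Position 4 ('a'): new char, reset run to 1
  Position 5 ('c'): new char, reset run to 1
  Position 6 ('c'): continues run of 'c', length=2
  Position 7 ('c'): continues run of 'c', length=3
  Position 8 ('b'): new char, reset run to 1
  Position 9 ('b'): continues run of 'b', length=2
  Position 10 ('b'): continues run of 'b', length=3
  Position 11 ('b'): continues run of 'b', length=4
  Position 12 ('b'): continues run of 'b', length=5
  Position 13 ('b'): continues run of 'b', length=6
Longest run: 'b' with length 6

6


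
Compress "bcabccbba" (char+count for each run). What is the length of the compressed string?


Input: bcabccbba
Runs:
  'b' x 1 => "b1"
  'c' x 1 => "c1"
  'a' x 1 => "a1"
  'b' x 1 => "b1"
  'c' x 2 => "c2"
  'b' x 2 => "b2"
  'a' x 1 => "a1"
Compressed: "b1c1a1b1c2b2a1"
Compressed length: 14

14


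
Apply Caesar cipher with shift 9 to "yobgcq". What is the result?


Caesar cipher: shift "yobgcq" by 9
  'y' (pos 24) + 9 = pos 7 = 'h'
  'o' (pos 14) + 9 = pos 23 = 'x'
  'b' (pos 1) + 9 = pos 10 = 'k'
  'g' (pos 6) + 9 = pos 15 = 'p'
  'c' (pos 2) + 9 = pos 11 = 'l'
  'q' (pos 16) + 9 = pos 25 = 'z'
Result: hxkplz

hxkplz


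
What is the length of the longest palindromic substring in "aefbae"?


Input: "aefbae"
Checking substrings for palindromes:
  No multi-char palindromic substrings found
Longest palindromic substring: "a" with length 1

1


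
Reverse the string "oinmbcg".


Input: oinmbcg
Reading characters right to left:
  Position 6: 'g'
  Position 5: 'c'
  Position 4: 'b'
  Position 3: 'm'
  Position 2: 'n'
  Position 1: 'i'
  Position 0: 'o'
Reversed: gcbmnio

gcbmnio


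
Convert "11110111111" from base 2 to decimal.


Input: "11110111111" in base 2
Positional expansion:
  Digit '1' (value 1) x 2^10 = 1024
  Digit '1' (value 1) x 2^9 = 512
  Digit '1' (value 1) x 2^8 = 256
  Digit '1' (value 1) x 2^7 = 128
  Digit '0' (value 0) x 2^6 = 0
  Digit '1' (value 1) x 2^5 = 32
  Digit '1' (value 1) x 2^4 = 16
  Digit '1' (value 1) x 2^3 = 8
  Digit '1' (value 1) x 2^2 = 4
  Digit '1' (value 1) x 2^1 = 2
  Digit '1' (value 1) x 2^0 = 1
Sum = 1983

1983


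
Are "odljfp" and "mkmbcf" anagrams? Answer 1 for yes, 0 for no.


Strings: "odljfp", "mkmbcf"
Sorted first:  dfjlop
Sorted second: bcfkmm
Differ at position 0: 'd' vs 'b' => not anagrams

0


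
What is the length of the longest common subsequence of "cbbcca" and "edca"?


LCS of "cbbcca" and "edca"
DP table:
           e    d    c    a
      0    0    0    0    0
  c   0    0    0    1    1
  b   0    0    0    1    1
  b   0    0    0    1    1
  c   0    0    0    1    1
  c   0    0    0    1    1
  a   0    0    0    1    2
LCS length = dp[6][4] = 2

2


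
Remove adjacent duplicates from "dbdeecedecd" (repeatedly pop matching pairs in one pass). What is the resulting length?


Input: dbdeecedecd
Stack-based adjacent duplicate removal:
  Read 'd': push. Stack: d
  Read 'b': push. Stack: db
  Read 'd': push. Stack: dbd
  Read 'e': push. Stack: dbde
  Read 'e': matches stack top 'e' => pop. Stack: dbd
  Read 'c': push. Stack: dbdc
  Read 'e': push. Stack: dbdce
  Read 'd': push. Stack: dbdced
  Read 'e': push. Stack: dbdcede
  Read 'c': push. Stack: dbdcedec
  Read 'd': push. Stack: dbdcedecd
Final stack: "dbdcedecd" (length 9)

9


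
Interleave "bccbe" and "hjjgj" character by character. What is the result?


Interleaving "bccbe" and "hjjgj":
  Position 0: 'b' from first, 'h' from second => "bh"
  Position 1: 'c' from first, 'j' from second => "cj"
  Position 2: 'c' from first, 'j' from second => "cj"
  Position 3: 'b' from first, 'g' from second => "bg"
  Position 4: 'e' from first, 'j' from second => "ej"
Result: bhcjcjbgej

bhcjcjbgej


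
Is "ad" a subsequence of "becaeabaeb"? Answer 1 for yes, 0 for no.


Check if "ad" is a subsequence of "becaeabaeb"
Greedy scan:
  Position 0 ('b'): no match needed
  Position 1 ('e'): no match needed
  Position 2 ('c'): no match needed
  Position 3 ('a'): matches sub[0] = 'a'
  Position 4 ('e'): no match needed
  Position 5 ('a'): no match needed
  Position 6 ('b'): no match needed
  Position 7 ('a'): no match needed
  Position 8 ('e'): no match needed
  Position 9 ('b'): no match needed
Only matched 1/2 characters => not a subsequence

0


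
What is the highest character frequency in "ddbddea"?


Input: ddbddea
Character counts:
  'a': 1
  'b': 1
  'd': 4
  'e': 1
Maximum frequency: 4

4


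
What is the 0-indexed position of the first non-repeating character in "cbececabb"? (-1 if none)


Input: cbececabb
Character frequencies:
  'a': 1
  'b': 3
  'c': 3
  'e': 2
Scanning left to right for freq == 1:
  Position 0 ('c'): freq=3, skip
  Position 1 ('b'): freq=3, skip
  Position 2 ('e'): freq=2, skip
  Position 3 ('c'): freq=3, skip
  Position 4 ('e'): freq=2, skip
  Position 5 ('c'): freq=3, skip
  Position 6 ('a'): unique! => answer = 6

6


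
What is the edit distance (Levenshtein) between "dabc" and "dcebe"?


Computing edit distance: "dabc" -> "dcebe"
DP table:
           d    c    e    b    e
      0    1    2    3    4    5
  d   1    0    1    2    3    4
  a   2    1    1    2    3    4
  b   3    2    2    2    2    3
  c   4    3    2    3    3    3
Edit distance = dp[4][5] = 3

3


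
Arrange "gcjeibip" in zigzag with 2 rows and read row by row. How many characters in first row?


Zigzag "gcjeibip" into 2 rows:
Placing characters:
  'g' => row 0
  'c' => row 1
  'j' => row 0
  'e' => row 1
  'i' => row 0
  'b' => row 1
  'i' => row 0
  'p' => row 1
Rows:
  Row 0: "gjii"
  Row 1: "cebp"
First row length: 4

4


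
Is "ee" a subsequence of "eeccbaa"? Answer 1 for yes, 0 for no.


Check if "ee" is a subsequence of "eeccbaa"
Greedy scan:
  Position 0 ('e'): matches sub[0] = 'e'
  Position 1 ('e'): matches sub[1] = 'e'
  Position 2 ('c'): no match needed
  Position 3 ('c'): no match needed
  Position 4 ('b'): no match needed
  Position 5 ('a'): no match needed
  Position 6 ('a'): no match needed
All 2 characters matched => is a subsequence

1


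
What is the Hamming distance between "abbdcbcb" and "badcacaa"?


Comparing "abbdcbcb" and "badcacaa" position by position:
  Position 0: 'a' vs 'b' => differ
  Position 1: 'b' vs 'a' => differ
  Position 2: 'b' vs 'd' => differ
  Position 3: 'd' vs 'c' => differ
  Position 4: 'c' vs 'a' => differ
  Position 5: 'b' vs 'c' => differ
  Position 6: 'c' vs 'a' => differ
  Position 7: 'b' vs 'a' => differ
Total differences (Hamming distance): 8

8


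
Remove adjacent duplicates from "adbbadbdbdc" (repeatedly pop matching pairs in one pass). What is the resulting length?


Input: adbbadbdbdc
Stack-based adjacent duplicate removal:
  Read 'a': push. Stack: a
  Read 'd': push. Stack: ad
  Read 'b': push. Stack: adb
  Read 'b': matches stack top 'b' => pop. Stack: ad
  Read 'a': push. Stack: ada
  Read 'd': push. Stack: adad
  Read 'b': push. Stack: adadb
  Read 'd': push. Stack: adadbd
  Read 'b': push. Stack: adadbdb
  Read 'd': push. Stack: adadbdbd
  Read 'c': push. Stack: adadbdbdc
Final stack: "adadbdbdc" (length 9)

9


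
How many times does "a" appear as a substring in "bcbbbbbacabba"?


Searching for "a" in "bcbbbbbacabba"
Scanning each position:
  Position 0: "b" => no
  Position 1: "c" => no
  Position 2: "b" => no
  Position 3: "b" => no
  Position 4: "b" => no
  Position 5: "b" => no
  Position 6: "b" => no
  Position 7: "a" => MATCH
  Position 8: "c" => no
  Position 9: "a" => MATCH
  Position 10: "b" => no
  Position 11: "b" => no
  Position 12: "a" => MATCH
Total occurrences: 3

3


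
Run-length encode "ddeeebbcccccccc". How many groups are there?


Input: ddeeebbcccccccc
Scanning for consecutive runs:
  Group 1: 'd' x 2 (positions 0-1)
  Group 2: 'e' x 3 (positions 2-4)
  Group 3: 'b' x 2 (positions 5-6)
  Group 4: 'c' x 8 (positions 7-14)
Total groups: 4

4


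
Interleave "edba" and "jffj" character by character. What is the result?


Interleaving "edba" and "jffj":
  Position 0: 'e' from first, 'j' from second => "ej"
  Position 1: 'd' from first, 'f' from second => "df"
  Position 2: 'b' from first, 'f' from second => "bf"
  Position 3: 'a' from first, 'j' from second => "aj"
Result: ejdfbfaj

ejdfbfaj


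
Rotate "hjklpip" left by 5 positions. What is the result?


Input: "hjklpip", rotate left by 5
First 5 characters: "hjklp"
Remaining characters: "ip"
Concatenate remaining + first: "ip" + "hjklp" = "iphjklp"

iphjklp


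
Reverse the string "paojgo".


Input: paojgo
Reading characters right to left:
  Position 5: 'o'
  Position 4: 'g'
  Position 3: 'j'
  Position 2: 'o'
  Position 1: 'a'
  Position 0: 'p'
Reversed: ogjoap

ogjoap


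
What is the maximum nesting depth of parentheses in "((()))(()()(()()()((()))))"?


Input: "((()))(()()(()()()((()))))"
Tracking depth:
  Position 0 '(': depth becomes 1
  Position 1 '(': depth becomes 2
  Position 2 '(': depth becomes 3
  Position 3 ')': depth becomes 2
  Position 4 ')': depth becomes 1
  Position 5 ')': depth becomes 0
  Position 6 '(': depth becomes 1
  Position 7 '(': depth becomes 2
  Position 8 ')': depth becomes 1
  Position 9 '(': depth becomes 2
  Position 10 ')': depth becomes 1
  Position 11 '(': depth becomes 2
  Position 12 '(': depth becomes 3
  Position 13 ')': depth becomes 2
  Position 14 '(': depth becomes 3
  Position 15 ')': depth becomes 2
  Position 16 '(': depth becomes 3
  Position 17 ')': depth becomes 2
  Position 18 '(': depth becomes 3
  Position 19 '(': depth becomes 4
  Position 20 '(': depth becomes 5
  Position 21 ')': depth becomes 4
  Position 22 ')': depth becomes 3
  Position 23 ')': depth becomes 2
  Position 24 ')': depth becomes 1
  Position 25 ')': depth becomes 0
Maximum depth reached: 5

5


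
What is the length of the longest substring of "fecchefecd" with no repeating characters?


Input: "fecchefecd"
Sliding window (track last position of each char):
  Position 0 ('f'): window [0,0] length 1 -- new best
  Position 1 ('e'): window [0,1] length 2 -- new best
  Position 2 ('c'): window [0,2] length 3 -- new best
  Position 3 ('c'): repeat (last at 2), move window start to 3
  Position 3 ('c'): window [3,3] length 1
  Position 4 ('h'): window [3,4] length 2
  Position 5 ('e'): window [3,5] length 3
  Position 6 ('f'): window [3,6] length 4 -- new best
  Position 7 ('e'): repeat (last at 5), move window start to 6
  Position 7 ('e'): window [6,7] length 2
  Position 8 ('c'): window [6,8] length 3
  Position 9 ('d'): window [6,9] length 4
Longest substring with no repeats: "chef" with length 4

4


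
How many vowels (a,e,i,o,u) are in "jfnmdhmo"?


Input: jfnmdhmo
Checking each character:
  'j' at position 0: consonant
  'f' at position 1: consonant
  'n' at position 2: consonant
  'm' at position 3: consonant
  'd' at position 4: consonant
  'h' at position 5: consonant
  'm' at position 6: consonant
  'o' at position 7: vowel (running total: 1)
Total vowels: 1

1


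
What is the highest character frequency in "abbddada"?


Input: abbddada
Character counts:
  'a': 3
  'b': 2
  'd': 3
Maximum frequency: 3

3


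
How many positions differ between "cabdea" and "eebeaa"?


Comparing "cabdea" and "eebeaa" position by position:
  Position 0: 'c' vs 'e' => DIFFER
  Position 1: 'a' vs 'e' => DIFFER
  Position 2: 'b' vs 'b' => same
  Position 3: 'd' vs 'e' => DIFFER
  Position 4: 'e' vs 'a' => DIFFER
  Position 5: 'a' vs 'a' => same
Positions that differ: 4

4


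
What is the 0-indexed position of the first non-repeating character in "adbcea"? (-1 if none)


Input: adbcea
Character frequencies:
  'a': 2
  'b': 1
  'c': 1
  'd': 1
  'e': 1
Scanning left to right for freq == 1:
  Position 0 ('a'): freq=2, skip
  Position 1 ('d'): unique! => answer = 1

1


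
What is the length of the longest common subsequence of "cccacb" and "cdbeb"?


LCS of "cccacb" and "cdbeb"
DP table:
           c    d    b    e    b
      0    0    0    0    0    0
  c   0    1    1    1    1    1
  c   0    1    1    1    1    1
  c   0    1    1    1    1    1
  a   0    1    1    1    1    1
  c   0    1    1    1    1    1
  b   0    1    1    2    2    2
LCS length = dp[6][5] = 2

2


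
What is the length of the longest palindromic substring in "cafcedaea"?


Input: "cafcedaea"
Checking substrings for palindromes:
  [6:9] "aea" (len 3) => palindrome
Longest palindromic substring: "aea" with length 3

3


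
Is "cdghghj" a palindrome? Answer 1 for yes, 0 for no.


Input: cdghghj
Reversed: jhghgdc
  Compare pos 0 ('c') with pos 6 ('j'): MISMATCH
  Compare pos 1 ('d') with pos 5 ('h'): MISMATCH
  Compare pos 2 ('g') with pos 4 ('g'): match
Result: not a palindrome

0


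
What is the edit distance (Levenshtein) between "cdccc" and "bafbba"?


Computing edit distance: "cdccc" -> "bafbba"
DP table:
           b    a    f    b    b    a
      0    1    2    3    4    5    6
  c   1    1    2    3    4    5    6
  d   2    2    2    3    4    5    6
  c   3    3    3    3    4    5    6
  c   4    4    4    4    4    5    6
  c   5    5    5    5    5    5    6
Edit distance = dp[5][6] = 6

6


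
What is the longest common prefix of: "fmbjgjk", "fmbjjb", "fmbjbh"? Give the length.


Words: fmbjgjk, fmbjjb, fmbjbh
  Position 0: all 'f' => match
  Position 1: all 'm' => match
  Position 2: all 'b' => match
  Position 3: all 'j' => match
  Position 4: ('g', 'j', 'b') => mismatch, stop
LCP = "fmbj" (length 4)

4


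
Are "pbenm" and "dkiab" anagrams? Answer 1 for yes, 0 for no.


Strings: "pbenm", "dkiab"
Sorted first:  bemnp
Sorted second: abdik
Differ at position 0: 'b' vs 'a' => not anagrams

0


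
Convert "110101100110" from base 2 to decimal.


Input: "110101100110" in base 2
Positional expansion:
  Digit '1' (value 1) x 2^11 = 2048
  Digit '1' (value 1) x 2^10 = 1024
  Digit '0' (value 0) x 2^9 = 0
  Digit '1' (value 1) x 2^8 = 256
  Digit '0' (value 0) x 2^7 = 0
  Digit '1' (value 1) x 2^6 = 64
  Digit '1' (value 1) x 2^5 = 32
  Digit '0' (value 0) x 2^4 = 0
  Digit '0' (value 0) x 2^3 = 0
  Digit '1' (value 1) x 2^2 = 4
  Digit '1' (value 1) x 2^1 = 2
  Digit '0' (value 0) x 2^0 = 0
Sum = 3430

3430


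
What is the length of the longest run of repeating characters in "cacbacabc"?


Input: "cacbacabc"
Scanning for longest run:
  Position 1 ('a'): new char, reset run to 1
  Position 2 ('c'): new char, reset run to 1
  Position 3 ('b'): new char, reset run to 1
  Position 4 ('a'): new char, reset run to 1
  Position 5 ('c'): new char, reset run to 1
  Position 6 ('a'): new char, reset run to 1
  Position 7 ('b'): new char, reset run to 1
  Position 8 ('c'): new char, reset run to 1
Longest run: 'c' with length 1

1


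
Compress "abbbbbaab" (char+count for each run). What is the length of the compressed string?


Input: abbbbbaab
Runs:
  'a' x 1 => "a1"
  'b' x 5 => "b5"
  'a' x 2 => "a2"
  'b' x 1 => "b1"
Compressed: "a1b5a2b1"
Compressed length: 8

8


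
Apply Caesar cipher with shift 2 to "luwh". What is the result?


Caesar cipher: shift "luwh" by 2
  'l' (pos 11) + 2 = pos 13 = 'n'
  'u' (pos 20) + 2 = pos 22 = 'w'
  'w' (pos 22) + 2 = pos 24 = 'y'
  'h' (pos 7) + 2 = pos 9 = 'j'
Result: nwyj

nwyj


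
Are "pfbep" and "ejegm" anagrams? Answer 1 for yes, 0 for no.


Strings: "pfbep", "ejegm"
Sorted first:  befpp
Sorted second: eegjm
Differ at position 0: 'b' vs 'e' => not anagrams

0


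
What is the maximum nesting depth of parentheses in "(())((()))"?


Input: "(())((()))"
Tracking depth:
  Position 0 '(': depth becomes 1
  Position 1 '(': depth becomes 2
  Position 2 ')': depth becomes 1
  Position 3 ')': depth becomes 0
  Position 4 '(': depth becomes 1
  Position 5 '(': depth becomes 2
  Position 6 '(': depth becomes 3
  Position 7 ')': depth becomes 2
  Position 8 ')': depth becomes 1
  Position 9 ')': depth becomes 0
Maximum depth reached: 3

3


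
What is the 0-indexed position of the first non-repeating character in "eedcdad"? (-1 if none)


Input: eedcdad
Character frequencies:
  'a': 1
  'c': 1
  'd': 3
  'e': 2
Scanning left to right for freq == 1:
  Position 0 ('e'): freq=2, skip
  Position 1 ('e'): freq=2, skip
  Position 2 ('d'): freq=3, skip
  Position 3 ('c'): unique! => answer = 3

3


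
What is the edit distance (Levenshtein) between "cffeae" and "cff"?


Computing edit distance: "cffeae" -> "cff"
DP table:
           c    f    f
      0    1    2    3
  c   1    0    1    2
  f   2    1    0    1
  f   3    2    1    0
  e   4    3    2    1
  a   5    4    3    2
  e   6    5    4    3
Edit distance = dp[6][3] = 3

3


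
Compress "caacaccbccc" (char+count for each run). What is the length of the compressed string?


Input: caacaccbccc
Runs:
  'c' x 1 => "c1"
  'a' x 2 => "a2"
  'c' x 1 => "c1"
  'a' x 1 => "a1"
  'c' x 2 => "c2"
  'b' x 1 => "b1"
  'c' x 3 => "c3"
Compressed: "c1a2c1a1c2b1c3"
Compressed length: 14

14


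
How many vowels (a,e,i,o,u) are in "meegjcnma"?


Input: meegjcnma
Checking each character:
  'm' at position 0: consonant
  'e' at position 1: vowel (running total: 1)
  'e' at position 2: vowel (running total: 2)
  'g' at position 3: consonant
  'j' at position 4: consonant
  'c' at position 5: consonant
  'n' at position 6: consonant
  'm' at position 7: consonant
  'a' at position 8: vowel (running total: 3)
Total vowels: 3

3


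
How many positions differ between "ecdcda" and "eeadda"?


Comparing "ecdcda" and "eeadda" position by position:
  Position 0: 'e' vs 'e' => same
  Position 1: 'c' vs 'e' => DIFFER
  Position 2: 'd' vs 'a' => DIFFER
  Position 3: 'c' vs 'd' => DIFFER
  Position 4: 'd' vs 'd' => same
  Position 5: 'a' vs 'a' => same
Positions that differ: 3

3


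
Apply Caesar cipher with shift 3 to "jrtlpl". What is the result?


Caesar cipher: shift "jrtlpl" by 3
  'j' (pos 9) + 3 = pos 12 = 'm'
  'r' (pos 17) + 3 = pos 20 = 'u'
  't' (pos 19) + 3 = pos 22 = 'w'
  'l' (pos 11) + 3 = pos 14 = 'o'
  'p' (pos 15) + 3 = pos 18 = 's'
  'l' (pos 11) + 3 = pos 14 = 'o'
Result: muwoso

muwoso


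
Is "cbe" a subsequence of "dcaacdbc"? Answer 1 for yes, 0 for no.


Check if "cbe" is a subsequence of "dcaacdbc"
Greedy scan:
  Position 0 ('d'): no match needed
  Position 1 ('c'): matches sub[0] = 'c'
  Position 2 ('a'): no match needed
  Position 3 ('a'): no match needed
  Position 4 ('c'): no match needed
  Position 5 ('d'): no match needed
  Position 6 ('b'): matches sub[1] = 'b'
  Position 7 ('c'): no match needed
Only matched 2/3 characters => not a subsequence

0


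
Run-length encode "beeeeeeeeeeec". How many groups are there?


Input: beeeeeeeeeeec
Scanning for consecutive runs:
  Group 1: 'b' x 1 (positions 0-0)
  Group 2: 'e' x 11 (positions 1-11)
  Group 3: 'c' x 1 (positions 12-12)
Total groups: 3

3


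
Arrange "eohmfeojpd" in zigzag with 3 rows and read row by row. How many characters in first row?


Zigzag "eohmfeojpd" into 3 rows:
Placing characters:
  'e' => row 0
  'o' => row 1
  'h' => row 2
  'm' => row 1
  'f' => row 0
  'e' => row 1
  'o' => row 2
  'j' => row 1
  'p' => row 0
  'd' => row 1
Rows:
  Row 0: "efp"
  Row 1: "omejd"
  Row 2: "ho"
First row length: 3

3


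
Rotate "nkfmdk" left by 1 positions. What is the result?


Input: "nkfmdk", rotate left by 1
First 1 characters: "n"
Remaining characters: "kfmdk"
Concatenate remaining + first: "kfmdk" + "n" = "kfmdkn"

kfmdkn


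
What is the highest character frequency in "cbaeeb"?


Input: cbaeeb
Character counts:
  'a': 1
  'b': 2
  'c': 1
  'e': 2
Maximum frequency: 2

2


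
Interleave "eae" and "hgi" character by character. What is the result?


Interleaving "eae" and "hgi":
  Position 0: 'e' from first, 'h' from second => "eh"
  Position 1: 'a' from first, 'g' from second => "ag"
  Position 2: 'e' from first, 'i' from second => "ei"
Result: ehagei

ehagei


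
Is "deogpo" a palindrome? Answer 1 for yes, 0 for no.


Input: deogpo
Reversed: opgoed
  Compare pos 0 ('d') with pos 5 ('o'): MISMATCH
  Compare pos 1 ('e') with pos 4 ('p'): MISMATCH
  Compare pos 2 ('o') with pos 3 ('g'): MISMATCH
Result: not a palindrome

0


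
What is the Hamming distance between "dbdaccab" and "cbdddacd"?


Comparing "dbdaccab" and "cbdddacd" position by position:
  Position 0: 'd' vs 'c' => differ
  Position 1: 'b' vs 'b' => same
  Position 2: 'd' vs 'd' => same
  Position 3: 'a' vs 'd' => differ
  Position 4: 'c' vs 'd' => differ
  Position 5: 'c' vs 'a' => differ
  Position 6: 'a' vs 'c' => differ
  Position 7: 'b' vs 'd' => differ
Total differences (Hamming distance): 6

6


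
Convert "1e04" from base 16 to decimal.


Input: "1e04" in base 16
Positional expansion:
  Digit '1' (value 1) x 16^3 = 4096
  Digit 'e' (value 14) x 16^2 = 3584
  Digit '0' (value 0) x 16^1 = 0
  Digit '4' (value 4) x 16^0 = 4
Sum = 7684

7684


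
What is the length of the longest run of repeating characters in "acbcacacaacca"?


Input: "acbcacacaacca"
Scanning for longest run:
  Position 1 ('c'): new char, reset run to 1
  Position 2 ('b'): new char, reset run to 1
  Position 3 ('c'): new char, reset run to 1
  Position 4 ('a'): new char, reset run to 1
  Position 5 ('c'): new char, reset run to 1
  Position 6 ('a'): new char, reset run to 1
  Position 7 ('c'): new char, reset run to 1
  Position 8 ('a'): new char, reset run to 1
  Position 9 ('a'): continues run of 'a', length=2
  Position 10 ('c'): new char, reset run to 1
  Position 11 ('c'): continues run of 'c', length=2
  Position 12 ('a'): new char, reset run to 1
Longest run: 'a' with length 2

2


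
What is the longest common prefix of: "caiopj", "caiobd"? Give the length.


Words: caiopj, caiobd
  Position 0: all 'c' => match
  Position 1: all 'a' => match
  Position 2: all 'i' => match
  Position 3: all 'o' => match
  Position 4: ('p', 'b') => mismatch, stop
LCP = "caio" (length 4)

4


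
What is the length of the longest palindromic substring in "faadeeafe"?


Input: "faadeeafe"
Checking substrings for palindromes:
  [1:3] "aa" (len 2) => palindrome
  [4:6] "ee" (len 2) => palindrome
Longest palindromic substring: "aa" with length 2

2


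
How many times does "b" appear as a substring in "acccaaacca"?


Searching for "b" in "acccaaacca"
Scanning each position:
  Position 0: "a" => no
  Position 1: "c" => no
  Position 2: "c" => no
  Position 3: "c" => no
  Position 4: "a" => no
  Position 5: "a" => no
  Position 6: "a" => no
  Position 7: "c" => no
  Position 8: "c" => no
  Position 9: "a" => no
Total occurrences: 0

0


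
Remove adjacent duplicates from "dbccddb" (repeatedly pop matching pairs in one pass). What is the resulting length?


Input: dbccddb
Stack-based adjacent duplicate removal:
  Read 'd': push. Stack: d
  Read 'b': push. Stack: db
  Read 'c': push. Stack: dbc
  Read 'c': matches stack top 'c' => pop. Stack: db
  Read 'd': push. Stack: dbd
  Read 'd': matches stack top 'd' => pop. Stack: db
  Read 'b': matches stack top 'b' => pop. Stack: d
Final stack: "d" (length 1)

1


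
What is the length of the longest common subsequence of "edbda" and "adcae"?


LCS of "edbda" and "adcae"
DP table:
           a    d    c    a    e
      0    0    0    0    0    0
  e   0    0    0    0    0    1
  d   0    0    1    1    1    1
  b   0    0    1    1    1    1
  d   0    0    1    1    1    1
  a   0    1    1    1    2    2
LCS length = dp[5][5] = 2

2


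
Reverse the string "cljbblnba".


Input: cljbblnba
Reading characters right to left:
  Position 8: 'a'
  Position 7: 'b'
  Position 6: 'n'
  Position 5: 'l'
  Position 4: 'b'
  Position 3: 'b'
  Position 2: 'j'
  Position 1: 'l'
  Position 0: 'c'
Reversed: abnlbbjlc

abnlbbjlc


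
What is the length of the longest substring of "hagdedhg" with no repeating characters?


Input: "hagdedhg"
Sliding window (track last position of each char):
  Position 0 ('h'): window [0,0] length 1 -- new best
  Position 1 ('a'): window [0,1] length 2 -- new best
  Position 2 ('g'): window [0,2] length 3 -- new best
  Position 3 ('d'): window [0,3] length 4 -- new best
  Position 4 ('e'): window [0,4] length 5 -- new best
  Position 5 ('d'): repeat (last at 3), move window start to 4
  Position 5 ('d'): window [4,5] length 2
  Position 6 ('h'): window [4,6] length 3
  Position 7 ('g'): window [4,7] length 4
Longest substring with no repeats: "hagde" with length 5

5


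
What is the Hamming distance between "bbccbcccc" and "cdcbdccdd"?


Comparing "bbccbcccc" and "cdcbdccdd" position by position:
  Position 0: 'b' vs 'c' => differ
  Position 1: 'b' vs 'd' => differ
  Position 2: 'c' vs 'c' => same
  Position 3: 'c' vs 'b' => differ
  Position 4: 'b' vs 'd' => differ
  Position 5: 'c' vs 'c' => same
  Position 6: 'c' vs 'c' => same
  Position 7: 'c' vs 'd' => differ
  Position 8: 'c' vs 'd' => differ
Total differences (Hamming distance): 6

6


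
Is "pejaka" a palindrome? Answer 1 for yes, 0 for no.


Input: pejaka
Reversed: akajep
  Compare pos 0 ('p') with pos 5 ('a'): MISMATCH
  Compare pos 1 ('e') with pos 4 ('k'): MISMATCH
  Compare pos 2 ('j') with pos 3 ('a'): MISMATCH
Result: not a palindrome

0


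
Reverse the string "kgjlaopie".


Input: kgjlaopie
Reading characters right to left:
  Position 8: 'e'
  Position 7: 'i'
  Position 6: 'p'
  Position 5: 'o'
  Position 4: 'a'
  Position 3: 'l'
  Position 2: 'j'
  Position 1: 'g'
  Position 0: 'k'
Reversed: eipoaljgk

eipoaljgk


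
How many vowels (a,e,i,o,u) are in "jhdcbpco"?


Input: jhdcbpco
Checking each character:
  'j' at position 0: consonant
  'h' at position 1: consonant
  'd' at position 2: consonant
  'c' at position 3: consonant
  'b' at position 4: consonant
  'p' at position 5: consonant
  'c' at position 6: consonant
  'o' at position 7: vowel (running total: 1)
Total vowels: 1

1


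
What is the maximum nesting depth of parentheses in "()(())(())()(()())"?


Input: "()(())(())()(()())"
Tracking depth:
  Position 0 '(': depth becomes 1
  Position 1 ')': depth becomes 0
  Position 2 '(': depth becomes 1
  Position 3 '(': depth becomes 2
  Position 4 ')': depth becomes 1
  Position 5 ')': depth becomes 0
  Position 6 '(': depth becomes 1
  Position 7 '(': depth becomes 2
  Position 8 ')': depth becomes 1
  Position 9 ')': depth becomes 0
  Position 10 '(': depth becomes 1
  Position 11 ')': depth becomes 0
  Position 12 '(': depth becomes 1
  Position 13 '(': depth becomes 2
  Position 14 ')': depth becomes 1
  Position 15 '(': depth becomes 2
  Position 16 ')': depth becomes 1
  Position 17 ')': depth becomes 0
Maximum depth reached: 2

2


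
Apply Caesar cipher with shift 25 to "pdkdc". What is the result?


Caesar cipher: shift "pdkdc" by 25
  'p' (pos 15) + 25 = pos 14 = 'o'
  'd' (pos 3) + 25 = pos 2 = 'c'
  'k' (pos 10) + 25 = pos 9 = 'j'
  'd' (pos 3) + 25 = pos 2 = 'c'
  'c' (pos 2) + 25 = pos 1 = 'b'
Result: ocjcb

ocjcb


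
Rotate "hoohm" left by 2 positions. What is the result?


Input: "hoohm", rotate left by 2
First 2 characters: "ho"
Remaining characters: "ohm"
Concatenate remaining + first: "ohm" + "ho" = "ohmho"

ohmho


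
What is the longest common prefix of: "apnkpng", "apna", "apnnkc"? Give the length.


Words: apnkpng, apna, apnnkc
  Position 0: all 'a' => match
  Position 1: all 'p' => match
  Position 2: all 'n' => match
  Position 3: ('k', 'a', 'n') => mismatch, stop
LCP = "apn" (length 3)

3


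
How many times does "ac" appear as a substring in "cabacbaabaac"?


Searching for "ac" in "cabacbaabaac"
Scanning each position:
  Position 0: "ca" => no
  Position 1: "ab" => no
  Position 2: "ba" => no
  Position 3: "ac" => MATCH
  Position 4: "cb" => no
  Position 5: "ba" => no
  Position 6: "aa" => no
  Position 7: "ab" => no
  Position 8: "ba" => no
  Position 9: "aa" => no
  Position 10: "ac" => MATCH
Total occurrences: 2

2
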